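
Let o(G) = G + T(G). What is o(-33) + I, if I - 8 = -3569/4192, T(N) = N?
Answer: -246705/4192 ≈ -58.851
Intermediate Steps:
I = 29967/4192 (I = 8 - 3569/4192 = 29967/4192 ≈ 7.1486)
o(G) = 2*G (o(G) = G + G = 2*G)
o(-33) + I = 2*(-33) + 29967/4192 = -66 + 29967/4192 = -246705/4192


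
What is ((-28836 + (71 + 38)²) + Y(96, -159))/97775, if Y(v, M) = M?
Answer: -17114/97775 ≈ -0.17503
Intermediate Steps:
((-28836 + (71 + 38)²) + Y(96, -159))/97775 = ((-28836 + (71 + 38)²) - 159)/97775 = ((-28836 + 109²) - 159)*(1/97775) = ((-28836 + 11881) - 159)*(1/97775) = (-16955 - 159)*(1/97775) = -17114*1/97775 = -17114/97775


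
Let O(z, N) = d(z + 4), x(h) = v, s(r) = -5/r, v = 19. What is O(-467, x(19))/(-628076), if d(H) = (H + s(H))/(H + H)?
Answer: -53591/67320012022 ≈ -7.9606e-7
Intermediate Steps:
x(h) = 19
d(H) = (H - 5/H)/(2*H) (d(H) = (H - 5/H)/(H + H) = (H - 5/H)/((2*H)) = (H - 5/H)*(1/(2*H)) = (H - 5/H)/(2*H))
O(z, N) = (-5 + (4 + z)²)/(2*(4 + z)²) (O(z, N) = (-5 + (z + 4)²)/(2*(z + 4)²) = (-5 + (4 + z)²)/(2*(4 + z)²))
O(-467, x(19))/(-628076) = (½ - 5/(2*(4 - 467)²))/(-628076) = (½ - 5/2/(-463)²)*(-1/628076) = (½ - 5/2*1/214369)*(-1/628076) = (½ - 5/428738)*(-1/628076) = (107182/214369)*(-1/628076) = -53591/67320012022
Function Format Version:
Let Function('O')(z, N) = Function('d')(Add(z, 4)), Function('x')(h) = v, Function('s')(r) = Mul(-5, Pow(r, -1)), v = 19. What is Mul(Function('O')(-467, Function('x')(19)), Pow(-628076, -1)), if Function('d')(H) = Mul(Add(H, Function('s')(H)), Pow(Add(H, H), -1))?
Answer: Rational(-53591, 67320012022) ≈ -7.9606e-7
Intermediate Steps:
Function('x')(h) = 19
Function('d')(H) = Mul(Rational(1, 2), Pow(H, -1), Add(H, Mul(-5, Pow(H, -1)))) (Function('d')(H) = Mul(Add(H, Mul(-5, Pow(H, -1))), Pow(Add(H, H), -1)) = Mul(Add(H, Mul(-5, Pow(H, -1))), Pow(Mul(2, H), -1)) = Mul(Add(H, Mul(-5, Pow(H, -1))), Mul(Rational(1, 2), Pow(H, -1))) = Mul(Rational(1, 2), Pow(H, -1), Add(H, Mul(-5, Pow(H, -1)))))
Function('O')(z, N) = Mul(Rational(1, 2), Pow(Add(4, z), -2), Add(-5, Pow(Add(4, z), 2))) (Function('O')(z, N) = Mul(Rational(1, 2), Pow(Add(z, 4), -2), Add(-5, Pow(Add(z, 4), 2))) = Mul(Rational(1, 2), Pow(Add(4, z), -2), Add(-5, Pow(Add(4, z), 2))))
Mul(Function('O')(-467, Function('x')(19)), Pow(-628076, -1)) = Mul(Add(Rational(1, 2), Mul(Rational(-5, 2), Pow(Add(4, -467), -2))), Pow(-628076, -1)) = Mul(Add(Rational(1, 2), Mul(Rational(-5, 2), Pow(-463, -2))), Rational(-1, 628076)) = Mul(Add(Rational(1, 2), Mul(Rational(-5, 2), Rational(1, 214369))), Rational(-1, 628076)) = Mul(Add(Rational(1, 2), Rational(-5, 428738)), Rational(-1, 628076)) = Mul(Rational(107182, 214369), Rational(-1, 628076)) = Rational(-53591, 67320012022)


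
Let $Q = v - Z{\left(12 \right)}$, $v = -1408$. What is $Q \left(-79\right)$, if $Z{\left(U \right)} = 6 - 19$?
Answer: $110205$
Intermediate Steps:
$Z{\left(U \right)} = -13$ ($Z{\left(U \right)} = 6 - 19 = -13$)
$Q = -1395$ ($Q = -1408 - -13 = -1408 + 13 = -1395$)
$Q \left(-79\right) = \left(-1395\right) \left(-79\right) = 110205$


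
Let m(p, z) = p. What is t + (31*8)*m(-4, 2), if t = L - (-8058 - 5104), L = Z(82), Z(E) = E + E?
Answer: 12334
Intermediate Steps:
Z(E) = 2*E
L = 164 (L = 2*82 = 164)
t = 13326 (t = 164 - (-8058 - 5104) = 164 - 1*(-13162) = 164 + 13162 = 13326)
t + (31*8)*m(-4, 2) = 13326 + (31*8)*(-4) = 13326 + 248*(-4) = 13326 - 992 = 12334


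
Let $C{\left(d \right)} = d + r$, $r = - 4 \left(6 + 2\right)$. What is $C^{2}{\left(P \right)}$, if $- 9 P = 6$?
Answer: $\frac{9604}{9} \approx 1067.1$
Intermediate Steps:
$P = - \frac{2}{3}$ ($P = \left(- \frac{1}{9}\right) 6 = - \frac{2}{3} \approx -0.66667$)
$r = -32$ ($r = \left(-4\right) 8 = -32$)
$C{\left(d \right)} = -32 + d$ ($C{\left(d \right)} = d - 32 = -32 + d$)
$C^{2}{\left(P \right)} = \left(-32 - \frac{2}{3}\right)^{2} = \left(- \frac{98}{3}\right)^{2} = \frac{9604}{9}$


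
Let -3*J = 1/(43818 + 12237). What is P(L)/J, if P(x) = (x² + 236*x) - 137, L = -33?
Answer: 1149575940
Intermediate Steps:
P(x) = -137 + x² + 236*x
J = -1/168165 (J = -1/(3*(43818 + 12237)) = -⅓/56055 = -⅓*1/56055 = -1/168165 ≈ -5.9465e-6)
P(L)/J = (-137 + (-33)² + 236*(-33))/(-1/168165) = (-137 + 1089 - 7788)*(-168165) = -6836*(-168165) = 1149575940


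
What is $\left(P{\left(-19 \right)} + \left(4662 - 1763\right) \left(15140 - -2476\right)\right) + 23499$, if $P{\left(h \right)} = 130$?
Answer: $51092413$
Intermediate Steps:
$\left(P{\left(-19 \right)} + \left(4662 - 1763\right) \left(15140 - -2476\right)\right) + 23499 = \left(130 + \left(4662 - 1763\right) \left(15140 - -2476\right)\right) + 23499 = \left(130 + 2899 \left(15140 + \left(-5164 + 7640\right)\right)\right) + 23499 = \left(130 + 2899 \left(15140 + 2476\right)\right) + 23499 = \left(130 + 2899 \cdot 17616\right) + 23499 = \left(130 + 51068784\right) + 23499 = 51068914 + 23499 = 51092413$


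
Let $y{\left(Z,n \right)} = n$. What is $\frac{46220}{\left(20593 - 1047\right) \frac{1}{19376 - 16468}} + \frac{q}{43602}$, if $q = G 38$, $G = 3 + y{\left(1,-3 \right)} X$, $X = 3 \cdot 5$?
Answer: $\frac{488367996342}{71020391} \approx 6876.4$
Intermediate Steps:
$X = 15$
$G = -42$ ($G = 3 - 45 = -42$)
$q = -1596$ ($q = \left(-42\right) 38 = -1596$)
$\frac{46220}{\left(20593 - 1047\right) \frac{1}{19376 - 16468}} + \frac{q}{43602} = \frac{46220}{\left(20593 - 1047\right) \frac{1}{19376 - 16468}} - \frac{1596}{43602} = \frac{46220}{19546 \cdot \frac{1}{2908}} - \frac{266}{7267} = \frac{46220}{\frac{9773}{1454}} - \frac{266}{7267} = 46220 \cdot \frac{1454}{9773} - \frac{266}{7267} = \frac{67203880}{9773} - \frac{266}{7267} = \frac{488367996342}{71020391}$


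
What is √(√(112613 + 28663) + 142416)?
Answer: √(142416 + 2*√35319) ≈ 377.88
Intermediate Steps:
√(√(112613 + 28663) + 142416) = √(√141276 + 142416) = √(2*√35319 + 142416) = √(142416 + 2*√35319)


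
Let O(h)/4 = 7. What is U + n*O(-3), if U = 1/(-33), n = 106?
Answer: 97943/33 ≈ 2968.0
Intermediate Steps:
O(h) = 28 (O(h) = 4*7 = 28)
U = -1/33 ≈ -0.030303
U + n*O(-3) = -1/33 + 106*28 = -1/33 + 2968 = 97943/33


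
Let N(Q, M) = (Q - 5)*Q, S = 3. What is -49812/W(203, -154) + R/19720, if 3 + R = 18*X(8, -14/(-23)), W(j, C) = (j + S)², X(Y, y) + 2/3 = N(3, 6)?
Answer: -246878067/209209480 ≈ -1.1801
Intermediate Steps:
N(Q, M) = Q*(-5 + Q) (N(Q, M) = (-5 + Q)*Q = Q*(-5 + Q))
X(Y, y) = -20/3 (X(Y, y) = -⅔ + 3*(-5 + 3) = -⅔ + 3*(-2) = -⅔ - 6 = -20/3)
W(j, C) = (3 + j)² (W(j, C) = (j + 3)² = (3 + j)²)
R = -123 (R = -3 + 18*(-20/3) = -3 - 120 = -123)
-49812/W(203, -154) + R/19720 = -49812/(3 + 203)² - 123/19720 = -49812/(206²) - 123*1/19720 = -49812/42436 - 123/19720 = -49812*1/42436 - 123/19720 = -12453/10609 - 123/19720 = -246878067/209209480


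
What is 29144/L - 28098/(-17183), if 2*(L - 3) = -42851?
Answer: 202296106/736205635 ≈ 0.27478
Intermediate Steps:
L = -42845/2 (L = 3 + (1/2)*(-42851) = 3 - 42851/2 = -42845/2 ≈ -21423.)
29144/L - 28098/(-17183) = 29144/(-42845/2) - 28098/(-17183) = 29144*(-2/42845) - 28098*(-1/17183) = -58288/42845 + 28098/17183 = 202296106/736205635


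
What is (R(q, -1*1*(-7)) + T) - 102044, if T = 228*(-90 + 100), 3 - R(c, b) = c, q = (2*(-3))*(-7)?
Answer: -99803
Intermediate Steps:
q = 42 (q = -6*(-7) = 42)
R(c, b) = 3 - c
T = 2280 (T = 228*10 = 2280)
(R(q, -1*1*(-7)) + T) - 102044 = ((3 - 1*42) + 2280) - 102044 = ((3 - 42) + 2280) - 102044 = (-39 + 2280) - 102044 = 2241 - 102044 = -99803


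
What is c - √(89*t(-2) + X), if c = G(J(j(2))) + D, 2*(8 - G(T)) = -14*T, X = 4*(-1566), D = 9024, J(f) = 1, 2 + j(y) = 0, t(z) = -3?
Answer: 9039 - I*√6531 ≈ 9039.0 - 80.815*I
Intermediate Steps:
j(y) = -2 (j(y) = -2 + 0 = -2)
X = -6264
G(T) = 8 + 7*T (G(T) = 8 - (-7)*T = 8 + 7*T)
c = 9039 (c = (8 + 7*1) + 9024 = (8 + 7) + 9024 = 15 + 9024 = 9039)
c - √(89*t(-2) + X) = 9039 - √(89*(-3) - 6264) = 9039 - √(-267 - 6264) = 9039 - √(-6531) = 9039 - I*√6531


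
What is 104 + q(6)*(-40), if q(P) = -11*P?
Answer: 2744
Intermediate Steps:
104 + q(6)*(-40) = 104 - 11*6*(-40) = 104 - 66*(-40) = 104 + 2640 = 2744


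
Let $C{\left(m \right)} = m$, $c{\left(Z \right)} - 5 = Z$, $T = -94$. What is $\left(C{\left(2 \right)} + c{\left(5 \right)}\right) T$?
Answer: $-1128$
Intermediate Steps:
$c{\left(Z \right)} = 5 + Z$
$\left(C{\left(2 \right)} + c{\left(5 \right)}\right) T = \left(2 + \left(5 + 5\right)\right) \left(-94\right) = \left(2 + 10\right) \left(-94\right) = 12 \left(-94\right) = -1128$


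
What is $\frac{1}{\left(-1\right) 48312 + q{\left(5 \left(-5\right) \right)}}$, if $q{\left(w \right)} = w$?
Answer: $- \frac{1}{48337} \approx -2.0688 \cdot 10^{-5}$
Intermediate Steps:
$\frac{1}{\left(-1\right) 48312 + q{\left(5 \left(-5\right) \right)}} = \frac{1}{\left(-1\right) 48312 + 5 \left(-5\right)} = \frac{1}{-48312 - 25} = \frac{1}{-48337} = - \frac{1}{48337}$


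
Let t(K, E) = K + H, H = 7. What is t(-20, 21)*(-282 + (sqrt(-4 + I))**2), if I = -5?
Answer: 3783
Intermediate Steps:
t(K, E) = 7 + K (t(K, E) = K + 7 = 7 + K)
t(-20, 21)*(-282 + (sqrt(-4 + I))**2) = (7 - 20)*(-282 + (sqrt(-4 - 5))**2) = -13*(-282 + (sqrt(-9))**2) = -13*(-282 + (3*I)**2) = -13*(-282 - 9) = -13*(-291) = 3783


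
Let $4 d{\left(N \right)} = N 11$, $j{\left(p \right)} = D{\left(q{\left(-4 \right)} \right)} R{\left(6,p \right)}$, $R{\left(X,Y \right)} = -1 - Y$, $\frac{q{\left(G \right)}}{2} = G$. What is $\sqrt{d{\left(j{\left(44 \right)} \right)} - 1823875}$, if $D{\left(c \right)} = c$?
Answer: $i \sqrt{1822885} \approx 1350.1 i$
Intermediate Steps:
$q{\left(G \right)} = 2 G$
$j{\left(p \right)} = 8 + 8 p$ ($j{\left(p \right)} = 2 \left(-4\right) \left(-1 - p\right) = - 8 \left(-1 - p\right) = 8 + 8 p$)
$d{\left(N \right)} = \frac{11 N}{4}$ ($d{\left(N \right)} = \frac{N 11}{4} = \frac{11 N}{4}$)
$\sqrt{d{\left(j{\left(44 \right)} \right)} - 1823875} = \sqrt{\frac{11 \left(8 + 8 \cdot 44\right)}{4} - 1823875} = \sqrt{\frac{11 \left(8 + 352\right)}{4} - 1823875} = \sqrt{\frac{11}{4} \cdot 360 - 1823875} = \sqrt{990 - 1823875} = \sqrt{-1822885} = i \sqrt{1822885}$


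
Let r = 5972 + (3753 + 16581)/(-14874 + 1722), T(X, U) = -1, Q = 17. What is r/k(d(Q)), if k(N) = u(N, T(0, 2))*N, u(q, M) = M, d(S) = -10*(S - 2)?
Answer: 2617447/65760 ≈ 39.803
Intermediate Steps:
d(S) = 20 - 10*S (d(S) = -10*(-2 + S) = 20 - 10*S)
k(N) = -N
r = 13087235/2192 (r = 5972 + 20334/(-13152) = 5972 + 20334*(-1/13152) = 5972 - 3389/2192 = 13087235/2192 ≈ 5970.5)
r/k(d(Q)) = 13087235/(2192*((-(20 - 10*17)))) = 13087235/(2192*((-(20 - 170)))) = 13087235/(2192*((-1*(-150)))) = (13087235/2192)/150 = (13087235/2192)*(1/150) = 2617447/65760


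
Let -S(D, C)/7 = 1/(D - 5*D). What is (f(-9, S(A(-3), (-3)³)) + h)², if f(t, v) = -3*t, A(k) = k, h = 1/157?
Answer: 17977600/24649 ≈ 729.34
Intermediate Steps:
h = 1/157 ≈ 0.0063694
S(D, C) = 7/(4*D) (S(D, C) = -7/(D - 5*D) = -7*(-1/(4*D)) = -(-7)/(4*D) = 7/(4*D))
(f(-9, S(A(-3), (-3)³)) + h)² = (-3*(-9) + 1/157)² = (27 + 1/157)² = (4240/157)² = 17977600/24649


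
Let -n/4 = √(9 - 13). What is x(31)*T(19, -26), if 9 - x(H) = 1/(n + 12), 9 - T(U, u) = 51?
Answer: -9765/26 + 21*I/13 ≈ -375.58 + 1.6154*I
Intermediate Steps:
n = -8*I (n = -4*√(9 - 13) = -8*I ≈ -8.0*I)
T(U, u) = -42 (T(U, u) = 9 - 1*51 = 9 - 51 = -42)
x(H) = 9 - (12 + 8*I)/208 (x(H) = 9 - 1/(-8*I + 12) = 9 - 1/(12 - 8*I) = 9 - (12 + 8*I)/208)
x(31)*T(19, -26) = (465/52 - I/26)*(-42) = -9765/26 + 21*I/13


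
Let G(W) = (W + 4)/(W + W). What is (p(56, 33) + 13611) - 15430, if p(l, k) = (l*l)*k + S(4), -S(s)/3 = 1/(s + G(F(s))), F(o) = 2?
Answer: 1118353/11 ≈ 1.0167e+5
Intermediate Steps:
G(W) = (4 + W)/(2*W) (G(W) = (4 + W)/((2*W)) = (4 + W)*(1/(2*W)) = (4 + W)/(2*W))
S(s) = -3/(3/2 + s) (S(s) = -3/(s + (½)*(4 + 2)/2) = -3/(s + (½)*(½)*6) = -3/(s + 3/2) = -3/(3/2 + s))
p(l, k) = -6/11 + k*l² (p(l, k) = (l*l)*k - 6/(3 + 2*4) = l²*k - 6/(3 + 8) = k*l² - 6/11 = -6/11 + k*l²)
(p(56, 33) + 13611) - 15430 = ((-6/11 + 33*56²) + 13611) - 15430 = ((-6/11 + 33*3136) + 13611) - 15430 = ((-6/11 + 103488) + 13611) - 15430 = (1138362/11 + 13611) - 15430 = 1288083/11 - 15430 = 1118353/11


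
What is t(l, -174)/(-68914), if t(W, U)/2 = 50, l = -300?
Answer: -50/34457 ≈ -0.0014511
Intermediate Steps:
t(W, U) = 100 (t(W, U) = 2*50 = 100)
t(l, -174)/(-68914) = 100/(-68914) = 100*(-1/68914) = -50/34457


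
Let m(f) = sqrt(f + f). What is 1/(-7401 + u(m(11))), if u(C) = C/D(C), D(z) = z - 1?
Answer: -155399/1149945199 - sqrt(22)/1149945199 ≈ -0.00013514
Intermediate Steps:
D(z) = -1 + z
m(f) = sqrt(2)*sqrt(f) (m(f) = sqrt(2*f) = sqrt(2)*sqrt(f))
u(C) = C/(-1 + C)
1/(-7401 + u(m(11))) = 1/(-7401 + (sqrt(2)*sqrt(11))/(-1 + sqrt(2)*sqrt(11))) = 1/(-7401 + sqrt(22)/(-1 + sqrt(22)))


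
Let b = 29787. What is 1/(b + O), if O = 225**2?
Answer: 1/80412 ≈ 1.2436e-5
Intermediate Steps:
O = 50625
1/(b + O) = 1/(29787 + 50625) = 1/80412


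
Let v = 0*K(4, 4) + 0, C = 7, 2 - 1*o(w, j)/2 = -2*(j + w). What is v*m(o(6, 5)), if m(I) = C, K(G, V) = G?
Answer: 0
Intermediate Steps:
o(w, j) = 4 + 4*j + 4*w (o(w, j) = 4 - (-4)*(j + w) = 4 - 2*(-2*j - 2*w) = 4 + (4*j + 4*w) = 4 + 4*j + 4*w)
v = 0 (v = 0*4 + 0 = 0 + 0 = 0)
m(I) = 7
v*m(o(6, 5)) = 0*7 = 0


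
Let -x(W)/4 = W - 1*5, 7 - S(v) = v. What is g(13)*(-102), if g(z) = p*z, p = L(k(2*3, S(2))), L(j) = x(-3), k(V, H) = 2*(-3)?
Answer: -42432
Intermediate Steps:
S(v) = 7 - v
k(V, H) = -6
x(W) = 20 - 4*W (x(W) = -4*(W - 1*5) = -4*(W - 5) = -4*(-5 + W) = 20 - 4*W)
L(j) = 32 (L(j) = 20 - 4*(-3) = 20 + 12 = 32)
p = 32
g(z) = 32*z
g(13)*(-102) = (32*13)*(-102) = 416*(-102) = -42432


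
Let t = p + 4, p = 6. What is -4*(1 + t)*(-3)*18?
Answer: 2376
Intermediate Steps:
t = 10 (t = 6 + 4 = 10)
-4*(1 + t)*(-3)*18 = -4*(1 + 10)*(-3)*18 = -44*(-3)*18 = -4*(-33)*18 = 132*18 = 2376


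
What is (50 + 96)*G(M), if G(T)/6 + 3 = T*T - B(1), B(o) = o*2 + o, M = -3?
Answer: 2628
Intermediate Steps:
B(o) = 3*o (B(o) = 2*o + o = 3*o)
G(T) = -36 + 6*T² (G(T) = -18 + 6*(T*T - 3) = -18 + 6*(T² - 1*3) = -18 + 6*(T² - 3) = -18 + 6*(-3 + T²) = -18 + (-18 + 6*T²) = -36 + 6*T²)
(50 + 96)*G(M) = (50 + 96)*(-36 + 6*(-3)²) = 146*(-36 + 6*9) = 146*(-36 + 54) = 146*18 = 2628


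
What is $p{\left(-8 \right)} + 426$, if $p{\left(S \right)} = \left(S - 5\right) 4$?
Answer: $374$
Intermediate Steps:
$p{\left(S \right)} = -20 + 4 S$ ($p{\left(S \right)} = \left(-5 + S\right) 4 = -20 + 4 S$)
$p{\left(-8 \right)} + 426 = \left(-20 + 4 \left(-8\right)\right) + 426 = \left(-20 - 32\right) + 426 = -52 + 426 = 374$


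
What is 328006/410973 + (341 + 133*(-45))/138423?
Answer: 14361347642/18962705193 ≈ 0.75735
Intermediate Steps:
328006/410973 + (341 + 133*(-45))/138423 = 328006*(1/410973) + (341 - 5985)*(1/138423) = 328006/410973 - 5644*1/138423 = 328006/410973 - 5644/138423 = 14361347642/18962705193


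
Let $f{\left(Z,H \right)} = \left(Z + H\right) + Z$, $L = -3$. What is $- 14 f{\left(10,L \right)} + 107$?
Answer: $-131$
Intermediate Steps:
$f{\left(Z,H \right)} = H + 2 Z$ ($f{\left(Z,H \right)} = \left(H + Z\right) + Z = H + 2 Z$)
$- 14 f{\left(10,L \right)} + 107 = - 14 \left(-3 + 2 \cdot 10\right) + 107 = - 14 \left(-3 + 20\right) + 107 = \left(-14\right) 17 + 107 = -238 + 107 = -131$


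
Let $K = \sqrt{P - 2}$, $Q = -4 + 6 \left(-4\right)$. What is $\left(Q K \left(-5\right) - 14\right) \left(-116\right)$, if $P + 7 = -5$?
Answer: $1624 - 16240 i \sqrt{14} \approx 1624.0 - 60765.0 i$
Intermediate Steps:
$P = -12$ ($P = -7 - 5 = -12$)
$Q = -28$ ($Q = -4 - 24 = -28$)
$K = i \sqrt{14}$ ($K = \sqrt{-12 - 2} = \sqrt{-14} = i \sqrt{14} \approx 3.7417 i$)
$\left(Q K \left(-5\right) - 14\right) \left(-116\right) = \left(- 28 i \sqrt{14} \left(-5\right) - 14\right) \left(-116\right) = \left(- 28 i \sqrt{14} \left(-5\right) + \left(-79 + 65\right)\right) \left(-116\right) = \left(140 i \sqrt{14} - 14\right) \left(-116\right) = \left(-14 + 140 i \sqrt{14}\right) \left(-116\right) = 1624 - 16240 i \sqrt{14}$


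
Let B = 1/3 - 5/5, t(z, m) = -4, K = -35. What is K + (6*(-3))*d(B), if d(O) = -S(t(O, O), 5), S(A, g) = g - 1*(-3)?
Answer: 109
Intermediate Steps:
B = -⅔ (B = 1*(⅓) - 5*⅕ = ⅓ - 1 = -⅔ ≈ -0.66667)
S(A, g) = 3 + g (S(A, g) = g + 3 = 3 + g)
d(O) = -8 (d(O) = -(3 + 5) = -1*8 = -8)
K + (6*(-3))*d(B) = -35 + (6*(-3))*(-8) = -35 - 18*(-8) = -35 + 144 = 109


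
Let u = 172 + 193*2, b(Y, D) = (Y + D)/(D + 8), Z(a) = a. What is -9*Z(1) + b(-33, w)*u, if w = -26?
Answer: 1820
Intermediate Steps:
b(Y, D) = (D + Y)/(8 + D)
u = 558 (u = 172 + 386 = 558)
-9*Z(1) + b(-33, w)*u = -9*1 + ((-26 - 33)/(8 - 26))*558 = -9 + (-59/(-18))*558 = -9 - 1/18*(-59)*558 = -9 + (59/18)*558 = -9 + 1829 = 1820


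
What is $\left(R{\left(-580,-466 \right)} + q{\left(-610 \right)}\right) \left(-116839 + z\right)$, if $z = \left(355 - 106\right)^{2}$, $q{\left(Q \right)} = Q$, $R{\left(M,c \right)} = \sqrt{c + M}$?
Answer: $33451180 - 54838 i \sqrt{1046} \approx 3.3451 \cdot 10^{7} - 1.7736 \cdot 10^{6} i$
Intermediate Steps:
$R{\left(M,c \right)} = \sqrt{M + c}$
$z = 62001$ ($z = 249^{2} = 62001$)
$\left(R{\left(-580,-466 \right)} + q{\left(-610 \right)}\right) \left(-116839 + z\right) = \left(\sqrt{-580 - 466} - 610\right) \left(-116839 + 62001\right) = \left(\sqrt{-1046} - 610\right) \left(-54838\right) = \left(i \sqrt{1046} - 610\right) \left(-54838\right) = \left(-610 + i \sqrt{1046}\right) \left(-54838\right) = 33451180 - 54838 i \sqrt{1046}$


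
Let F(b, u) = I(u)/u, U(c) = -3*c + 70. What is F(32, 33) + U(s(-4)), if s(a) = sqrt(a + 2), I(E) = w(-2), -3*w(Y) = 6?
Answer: 2308/33 - 3*I*sqrt(2) ≈ 69.939 - 4.2426*I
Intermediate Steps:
w(Y) = -2 (w(Y) = -1/3*6 = -2)
I(E) = -2
s(a) = sqrt(2 + a)
U(c) = 70 - 3*c
F(b, u) = -2/u
F(32, 33) + U(s(-4)) = -2/33 + (70 - 3*sqrt(2 - 4)) = -2*1/33 + (70 - 3*I*sqrt(2)) = -2/33 + (70 - 3*I*sqrt(2)) = 2308/33 - 3*I*sqrt(2)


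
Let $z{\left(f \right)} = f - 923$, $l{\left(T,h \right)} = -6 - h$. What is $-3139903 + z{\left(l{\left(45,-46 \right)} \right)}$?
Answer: $-3140786$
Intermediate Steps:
$z{\left(f \right)} = -923 + f$ ($z{\left(f \right)} = f - 923 = -923 + f$)
$-3139903 + z{\left(l{\left(45,-46 \right)} \right)} = -3139903 - 883 = -3140786$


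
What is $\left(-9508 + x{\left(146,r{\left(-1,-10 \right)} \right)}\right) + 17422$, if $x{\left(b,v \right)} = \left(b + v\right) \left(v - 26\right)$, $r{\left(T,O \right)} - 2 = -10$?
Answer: $3222$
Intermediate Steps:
$r{\left(T,O \right)} = -8$ ($r{\left(T,O \right)} = 2 - 10 = -8$)
$x{\left(b,v \right)} = \left(-26 + v\right) \left(b + v\right)$ ($x{\left(b,v \right)} = \left(b + v\right) \left(-26 + v\right) = \left(-26 + v\right) \left(b + v\right)$)
$\left(-9508 + x{\left(146,r{\left(-1,-10 \right)} \right)}\right) + 17422 = \left(-9508 + \left(\left(-8\right)^{2} - 3796 - -208 + 146 \left(-8\right)\right)\right) + 17422 = \left(-9508 + \left(64 - 3796 + 208 - 1168\right)\right) + 17422 = \left(-9508 - 4692\right) + 17422 = -14200 + 17422 = 3222$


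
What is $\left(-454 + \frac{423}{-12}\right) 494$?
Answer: $- \frac{483379}{2} \approx -2.4169 \cdot 10^{5}$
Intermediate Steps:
$\left(-454 + \frac{423}{-12}\right) 494 = \left(-454 + 423 \left(- \frac{1}{12}\right)\right) 494 = \left(-454 - \frac{141}{4}\right) 494 = \left(- \frac{1957}{4}\right) 494 = - \frac{483379}{2}$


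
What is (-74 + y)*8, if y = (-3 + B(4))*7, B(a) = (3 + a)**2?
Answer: 1984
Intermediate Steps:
y = 322 (y = (-3 + (3 + 4)**2)*7 = (-3 + 7**2)*7 = (-3 + 49)*7 = 46*7 = 322)
(-74 + y)*8 = (-74 + 322)*8 = 248*8 = 1984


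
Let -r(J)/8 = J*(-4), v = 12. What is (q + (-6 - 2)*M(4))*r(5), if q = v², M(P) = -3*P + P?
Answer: 33280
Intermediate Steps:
M(P) = -2*P
r(J) = 32*J (r(J) = -8*J*(-4) = -(-32)*J = 32*J)
q = 144 (q = 12² = 144)
(q + (-6 - 2)*M(4))*r(5) = (144 + (-6 - 2)*(-2*4))*(32*5) = (144 - 8*(-8))*160 = (144 + 64)*160 = 208*160 = 33280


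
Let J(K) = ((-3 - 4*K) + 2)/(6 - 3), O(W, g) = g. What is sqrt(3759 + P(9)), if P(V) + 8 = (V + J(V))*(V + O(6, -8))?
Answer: sqrt(33729)/3 ≈ 61.218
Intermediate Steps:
J(K) = -1/3 - 4*K/3 (J(K) = (-1 - 4*K)/3 = (-1 - 4*K)*(1/3) = -1/3 - 4*K/3)
P(V) = -8 + (-8 + V)*(-1/3 - V/3) (P(V) = -8 + (V + (-1/3 - 4*V/3))*(V - 8) = -8 + (-1/3 - V/3)*(-8 + V) = -8 + (-8 + V)*(-1/3 - V/3))
sqrt(3759 + P(9)) = sqrt(3759 + (-16/3 - 1/3*9**2 + (7/3)*9)) = sqrt(3759 + (-16/3 - 1/3*81 + 21)) = sqrt(3759 + (-16/3 - 27 + 21)) = sqrt(3759 - 34/3) = sqrt(11243/3) = sqrt(33729)/3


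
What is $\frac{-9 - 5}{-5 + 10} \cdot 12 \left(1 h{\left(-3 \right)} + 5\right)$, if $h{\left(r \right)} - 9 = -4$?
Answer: $-336$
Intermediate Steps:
$h{\left(r \right)} = 5$ ($h{\left(r \right)} = 9 - 4 = 5$)
$\frac{-9 - 5}{-5 + 10} \cdot 12 \left(1 h{\left(-3 \right)} + 5\right) = \frac{-9 - 5}{-5 + 10} \cdot 12 \left(1 \cdot 5 + 5\right) = - \frac{14}{5} \cdot 12 \left(5 + 5\right) = \left(-14\right) \frac{1}{5} \cdot 12 \cdot 10 = \left(- \frac{14}{5}\right) 12 \cdot 10 = \left(- \frac{168}{5}\right) 10 = -336$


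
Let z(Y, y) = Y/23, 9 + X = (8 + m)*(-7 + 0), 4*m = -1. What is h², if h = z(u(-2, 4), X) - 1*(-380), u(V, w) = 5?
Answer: 76475025/529 ≈ 1.4457e+5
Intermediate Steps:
m = -¼ (m = (¼)*(-1) = -¼ ≈ -0.25000)
X = -253/4 (X = -9 + (8 - ¼)*(-7 + 0) = -9 + (31/4)*(-7) = -9 - 217/4 = -253/4 ≈ -63.250)
z(Y, y) = Y/23 (z(Y, y) = Y*(1/23) = Y/23)
h = 8745/23 (h = (1/23)*5 - 1*(-380) = 5/23 + 380 = 8745/23 ≈ 380.22)
h² = (8745/23)² = 76475025/529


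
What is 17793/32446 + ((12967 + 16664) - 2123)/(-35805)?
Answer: -255446203/1161729030 ≈ -0.21988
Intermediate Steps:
17793/32446 + ((12967 + 16664) - 2123)/(-35805) = 17793*(1/32446) + (29631 - 2123)*(-1/35805) = 17793/32446 + 27508*(-1/35805) = 17793/32446 - 27508/35805 = -255446203/1161729030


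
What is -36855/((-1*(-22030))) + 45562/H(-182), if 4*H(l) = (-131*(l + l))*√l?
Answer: -7371/4406 - 22781*I*√182/1084811 ≈ -1.6729 - 0.28331*I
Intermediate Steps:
H(l) = -131*l^(3/2)/2 (H(l) = ((-131*(l + l))*√l)/4 = ((-262*l)*√l)/4 = (-262*l^(3/2))/4 = -131*l^(3/2)/2)
-36855/((-1*(-22030))) + 45562/H(-182) = -36855/((-1*(-22030))) + 45562/((-(-11921)*I*√182)) = -36855/22030 + 45562/((-(-11921)*I*√182)) = -36855*1/22030 + 45562/((11921*I*√182)) = -7371/4406 + 45562*(-I*√182/2169622) = -7371/4406 - 22781*I*√182/1084811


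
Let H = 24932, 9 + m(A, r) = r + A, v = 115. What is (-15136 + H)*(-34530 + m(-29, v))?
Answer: -337501588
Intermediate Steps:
m(A, r) = -9 + A + r (m(A, r) = -9 + (r + A) = -9 + (A + r) = -9 + A + r)
(-15136 + H)*(-34530 + m(-29, v)) = (-15136 + 24932)*(-34530 + (-9 - 29 + 115)) = 9796*(-34530 + 77) = 9796*(-34453) = -337501588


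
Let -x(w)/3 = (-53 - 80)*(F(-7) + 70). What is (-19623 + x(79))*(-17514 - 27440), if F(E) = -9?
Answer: -212003064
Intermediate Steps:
x(w) = 24339 (x(w) = -3*(-53 - 80)*(-9 + 70) = -(-399)*61 = -3*(-8113) = 24339)
(-19623 + x(79))*(-17514 - 27440) = (-19623 + 24339)*(-17514 - 27440) = 4716*(-44954) = -212003064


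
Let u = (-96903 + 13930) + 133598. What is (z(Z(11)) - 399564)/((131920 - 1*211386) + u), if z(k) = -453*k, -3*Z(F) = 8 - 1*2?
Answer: 398658/28841 ≈ 13.823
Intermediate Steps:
Z(F) = -2 (Z(F) = -(8 - 1*2)/3 = -(8 - 2)/3 = -⅓*6 = -2)
u = 50625 (u = -82973 + 133598 = 50625)
(z(Z(11)) - 399564)/((131920 - 1*211386) + u) = (-453*(-2) - 399564)/((131920 - 1*211386) + 50625) = (906 - 399564)/((131920 - 211386) + 50625) = -398658/(-79466 + 50625) = -398658/(-28841) = -398658*(-1/28841) = 398658/28841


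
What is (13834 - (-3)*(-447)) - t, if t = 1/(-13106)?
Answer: 163733259/13106 ≈ 12493.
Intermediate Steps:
t = -1/13106 ≈ -7.6301e-5
(13834 - (-3)*(-447)) - t = (13834 - (-3)*(-447)) - 1*(-1/13106) = (13834 - 1*1341) + 1/13106 = (13834 - 1341) + 1/13106 = 12493 + 1/13106 = 163733259/13106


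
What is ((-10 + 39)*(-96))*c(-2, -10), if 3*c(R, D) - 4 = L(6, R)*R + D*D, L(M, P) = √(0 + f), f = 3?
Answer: -96512 + 1856*√3 ≈ -93297.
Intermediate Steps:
L(M, P) = √3 (L(M, P) = √(0 + 3) = √3)
c(R, D) = 4/3 + D²/3 + R*√3/3 (c(R, D) = 4/3 + (√3*R + D*D)/3 = 4/3 + (R*√3 + D²)/3 = 4/3 + (D² + R*√3)/3 = 4/3 + (D²/3 + R*√3/3) = 4/3 + D²/3 + R*√3/3)
((-10 + 39)*(-96))*c(-2, -10) = ((-10 + 39)*(-96))*(4/3 + (⅓)*(-10)² + (⅓)*(-2)*√3) = (29*(-96))*(4/3 + (⅓)*100 - 2*√3/3) = -2784*(4/3 + 100/3 - 2*√3/3) = -2784*(104/3 - 2*√3/3) = -96512 + 1856*√3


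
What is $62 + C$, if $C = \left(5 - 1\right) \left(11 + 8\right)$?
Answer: $138$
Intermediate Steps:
$C = 76$ ($C = 4 \cdot 19 = 76$)
$62 + C = 62 + 76 = 138$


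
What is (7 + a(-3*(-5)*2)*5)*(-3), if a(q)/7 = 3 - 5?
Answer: 189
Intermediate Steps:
a(q) = -14 (a(q) = 7*(3 - 5) = 7*(-2) = -14)
(7 + a(-3*(-5)*2)*5)*(-3) = (7 - 14*5)*(-3) = (7 - 70)*(-3) = -63*(-3) = 189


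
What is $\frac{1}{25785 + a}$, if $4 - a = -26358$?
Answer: $\frac{1}{52147} \approx 1.9177 \cdot 10^{-5}$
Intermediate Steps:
$a = 26362$ ($a = 4 - -26358 = 4 + 26358 = 26362$)
$\frac{1}{25785 + a} = \frac{1}{25785 + 26362} = \frac{1}{52147}$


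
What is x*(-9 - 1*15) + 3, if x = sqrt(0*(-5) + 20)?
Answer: 3 - 48*sqrt(5) ≈ -104.33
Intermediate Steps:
x = 2*sqrt(5) (x = sqrt(0 + 20) = sqrt(20) = 2*sqrt(5) ≈ 4.4721)
x*(-9 - 1*15) + 3 = (2*sqrt(5))*(-9 - 1*15) + 3 = (2*sqrt(5))*(-9 - 15) + 3 = (2*sqrt(5))*(-24) + 3 = -48*sqrt(5) + 3 = 3 - 48*sqrt(5)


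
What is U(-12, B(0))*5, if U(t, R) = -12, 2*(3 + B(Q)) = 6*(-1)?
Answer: -60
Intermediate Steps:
B(Q) = -6 (B(Q) = -3 + (6*(-1))/2 = -3 + (1/2)*(-6) = -3 - 3 = -6)
U(-12, B(0))*5 = -12*5 = -60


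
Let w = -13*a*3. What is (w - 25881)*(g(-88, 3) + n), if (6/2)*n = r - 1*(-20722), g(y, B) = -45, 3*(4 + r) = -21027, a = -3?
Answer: -116573512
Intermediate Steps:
r = -7013 (r = -4 + (⅓)*(-21027) = -4 - 7009 = -7013)
w = 117 (w = -13*(-3)*3 = 39*3 = 117)
n = 13709/3 (n = (-7013 - 1*(-20722))/3 = (-7013 + 20722)/3 = (⅓)*13709 = 13709/3 ≈ 4569.7)
(w - 25881)*(g(-88, 3) + n) = (117 - 25881)*(-45 + 13709/3) = -25764*13574/3 = -116573512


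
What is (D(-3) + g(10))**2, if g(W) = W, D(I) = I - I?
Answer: 100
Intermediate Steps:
D(I) = 0
(D(-3) + g(10))**2 = (0 + 10)**2 = 10**2 = 100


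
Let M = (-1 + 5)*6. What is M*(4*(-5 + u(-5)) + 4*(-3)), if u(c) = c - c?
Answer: -768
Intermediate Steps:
u(c) = 0
M = 24 (M = 4*6 = 24)
M*(4*(-5 + u(-5)) + 4*(-3)) = 24*(4*(-5 + 0) + 4*(-3)) = 24*(4*(-5) - 12) = 24*(-20 - 12) = 24*(-32) = -768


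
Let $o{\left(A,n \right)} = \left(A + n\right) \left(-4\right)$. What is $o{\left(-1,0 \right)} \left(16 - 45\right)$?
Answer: $-116$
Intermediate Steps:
$o{\left(A,n \right)} = - 4 A - 4 n$
$o{\left(-1,0 \right)} \left(16 - 45\right) = \left(\left(-4\right) \left(-1\right) - 0\right) \left(16 - 45\right) = \left(4 + 0\right) \left(-29\right) = 4 \left(-29\right) = -116$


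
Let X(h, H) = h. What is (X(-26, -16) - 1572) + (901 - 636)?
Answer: -1333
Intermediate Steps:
(X(-26, -16) - 1572) + (901 - 636) = (-26 - 1572) + (901 - 636) = -1598 + 265 = -1333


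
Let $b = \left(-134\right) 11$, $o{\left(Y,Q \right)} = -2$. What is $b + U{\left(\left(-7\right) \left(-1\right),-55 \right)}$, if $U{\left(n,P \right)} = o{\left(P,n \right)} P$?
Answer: $-1364$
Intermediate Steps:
$U{\left(n,P \right)} = - 2 P$
$b = -1474$
$b + U{\left(\left(-7\right) \left(-1\right),-55 \right)} = -1474 - -110 = -1474 + 110 = -1364$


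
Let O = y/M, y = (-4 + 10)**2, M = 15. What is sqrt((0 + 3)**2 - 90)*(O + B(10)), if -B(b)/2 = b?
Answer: -792*I/5 ≈ -158.4*I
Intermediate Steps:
B(b) = -2*b
y = 36 (y = 6**2 = 36)
O = 12/5 (O = 36/15 = 36*(1/15) = 12/5 ≈ 2.4000)
sqrt((0 + 3)**2 - 90)*(O + B(10)) = sqrt((0 + 3)**2 - 90)*(12/5 - 2*10) = sqrt(3**2 - 90)*(12/5 - 20) = sqrt(9 - 90)*(-88/5) = sqrt(-81)*(-88/5) = (9*I)*(-88/5) = -792*I/5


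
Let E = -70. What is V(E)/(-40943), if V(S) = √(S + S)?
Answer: -2*I*√35/40943 ≈ -0.00028899*I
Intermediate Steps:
V(S) = √2*√S (V(S) = √(2*S) = √2*√S)
V(E)/(-40943) = (√2*√(-70))/(-40943) = (√2*(I*√70))*(-1/40943) = (2*I*√35)*(-1/40943) = -2*I*√35/40943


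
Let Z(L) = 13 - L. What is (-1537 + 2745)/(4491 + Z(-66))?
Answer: 604/2285 ≈ 0.26433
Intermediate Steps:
(-1537 + 2745)/(4491 + Z(-66)) = (-1537 + 2745)/(4491 + (13 - 1*(-66))) = 1208/(4491 + (13 + 66)) = 1208/(4491 + 79) = 1208/4570 = 1208*(1/4570) = 604/2285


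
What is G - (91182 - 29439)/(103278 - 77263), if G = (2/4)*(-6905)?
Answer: -16341551/4730 ≈ -3454.9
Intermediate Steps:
G = -6905/2 (G = (2*(1/4))*(-6905) = (1/2)*(-6905) = -6905/2 ≈ -3452.5)
G - (91182 - 29439)/(103278 - 77263) = -6905/2 - (91182 - 29439)/(103278 - 77263) = -6905/2 - 61743/26015 = -6905/2 - 1*5613/2365 = -6905/2 - 5613/2365 = -16341551/4730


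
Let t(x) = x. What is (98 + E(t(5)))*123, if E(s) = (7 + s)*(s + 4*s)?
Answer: 48954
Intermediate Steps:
E(s) = 5*s*(7 + s) (E(s) = (7 + s)*(5*s) = 5*s*(7 + s))
(98 + E(t(5)))*123 = (98 + 5*5*(7 + 5))*123 = (98 + 5*5*12)*123 = (98 + 300)*123 = 398*123 = 48954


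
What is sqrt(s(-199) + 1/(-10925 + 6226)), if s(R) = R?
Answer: I*sqrt(4394044298)/4699 ≈ 14.107*I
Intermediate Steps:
sqrt(s(-199) + 1/(-10925 + 6226)) = sqrt(-199 + 1/(-10925 + 6226)) = sqrt(-199 + 1/(-4699)) = sqrt(-199 - 1/4699) = sqrt(-935102/4699) = I*sqrt(4394044298)/4699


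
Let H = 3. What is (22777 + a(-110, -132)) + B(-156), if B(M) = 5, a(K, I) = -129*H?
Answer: 22395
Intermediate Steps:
a(K, I) = -387 (a(K, I) = -129*3 = -387)
(22777 + a(-110, -132)) + B(-156) = (22777 - 387) + 5 = 22390 + 5 = 22395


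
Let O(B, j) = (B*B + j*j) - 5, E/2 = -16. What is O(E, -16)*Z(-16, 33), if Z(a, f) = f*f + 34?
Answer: 1431825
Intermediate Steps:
E = -32 (E = 2*(-16) = -32)
Z(a, f) = 34 + f² (Z(a, f) = f² + 34 = 34 + f²)
O(B, j) = -5 + B² + j² (O(B, j) = (B² + j²) - 5 = -5 + B² + j²)
O(E, -16)*Z(-16, 33) = (-5 + (-32)² + (-16)²)*(34 + 33²) = (-5 + 1024 + 256)*(34 + 1089) = 1275*1123 = 1431825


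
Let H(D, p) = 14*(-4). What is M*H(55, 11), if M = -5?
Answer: 280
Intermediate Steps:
H(D, p) = -56
M*H(55, 11) = -5*(-56) = 280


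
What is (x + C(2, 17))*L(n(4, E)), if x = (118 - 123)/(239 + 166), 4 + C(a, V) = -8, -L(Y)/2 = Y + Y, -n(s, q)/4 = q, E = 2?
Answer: -31136/81 ≈ -384.40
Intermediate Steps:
n(s, q) = -4*q
L(Y) = -4*Y (L(Y) = -2*(Y + Y) = -4*Y)
C(a, V) = -12 (C(a, V) = -4 - 8 = -12)
x = -1/81 (x = -5/405 = -5*1/405 = -1/81 ≈ -0.012346)
(x + C(2, 17))*L(n(4, E)) = (-1/81 - 12)*(-(-16)*2) = -(-3892)*(-8)/81 = -973/81*32 = -31136/81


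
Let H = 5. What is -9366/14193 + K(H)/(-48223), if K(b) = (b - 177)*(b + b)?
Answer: -1715842/2748711 ≈ -0.62424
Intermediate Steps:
K(b) = 2*b*(-177 + b) (K(b) = (-177 + b)*(2*b) = 2*b*(-177 + b))
-9366/14193 + K(H)/(-48223) = -9366/14193 + (2*5*(-177 + 5))/(-48223) = -9366*1/14193 + (2*5*(-172))*(-1/48223) = -3122/4731 - 1720*(-1/48223) = -3122/4731 + 1720/48223 = -1715842/2748711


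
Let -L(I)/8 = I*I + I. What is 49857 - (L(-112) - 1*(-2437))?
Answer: 146876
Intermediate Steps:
L(I) = -8*I - 8*I**2 (L(I) = -8*(I*I + I) = -8*(I**2 + I) = -8*(I + I**2) = -8*I - 8*I**2)
49857 - (L(-112) - 1*(-2437)) = 49857 - (-8*(-112)*(1 - 112) - 1*(-2437)) = 49857 - (-8*(-112)*(-111) + 2437) = 49857 - (-99456 + 2437) = 49857 - 1*(-97019) = 49857 + 97019 = 146876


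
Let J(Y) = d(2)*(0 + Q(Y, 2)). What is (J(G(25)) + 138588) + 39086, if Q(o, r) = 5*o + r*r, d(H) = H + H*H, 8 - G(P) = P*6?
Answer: 173438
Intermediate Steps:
G(P) = 8 - 6*P (G(P) = 8 - P*6 = 8 - 6*P)
d(H) = H + H²
Q(o, r) = r² + 5*o (Q(o, r) = 5*o + r² = r² + 5*o)
J(Y) = 24 + 30*Y (J(Y) = (2*(1 + 2))*(0 + (2² + 5*Y)) = (2*3)*(0 + (4 + 5*Y)) = 6*(4 + 5*Y) = 24 + 30*Y)
(J(G(25)) + 138588) + 39086 = ((24 + 30*(8 - 6*25)) + 138588) + 39086 = ((24 + 30*(8 - 150)) + 138588) + 39086 = ((24 + 30*(-142)) + 138588) + 39086 = ((24 - 4260) + 138588) + 39086 = (-4236 + 138588) + 39086 = 134352 + 39086 = 173438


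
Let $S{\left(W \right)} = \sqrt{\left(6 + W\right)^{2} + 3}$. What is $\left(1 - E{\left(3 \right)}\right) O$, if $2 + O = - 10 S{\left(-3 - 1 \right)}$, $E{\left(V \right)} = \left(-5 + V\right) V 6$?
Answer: $-74 - 370 \sqrt{7} \approx -1052.9$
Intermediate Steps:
$S{\left(W \right)} = \sqrt{3 + \left(6 + W\right)^{2}}$
$E{\left(V \right)} = 6 V \left(-5 + V\right)$ ($E{\left(V \right)} = \left(-5 + V\right) 6 V = 6 V \left(-5 + V\right)$)
$O = -2 - 10 \sqrt{7}$ ($O = -2 - 10 \sqrt{3 + \left(6 - 4\right)^{2}} = -2 - 10 \sqrt{3 + 2^{2}} = -2 - 10 \sqrt{3 + 4} = -2 - 10 \sqrt{7} \approx -28.458$)
$\left(1 - E{\left(3 \right)}\right) O = \left(1 - 6 \cdot 3 \left(-5 + 3\right)\right) \left(-2 - 10 \sqrt{7}\right) = \left(1 - 6 \cdot 3 \left(-2\right)\right) \left(-2 - 10 \sqrt{7}\right) = \left(1 - -36\right) \left(-2 - 10 \sqrt{7}\right) = \left(1 + 36\right) \left(-2 - 10 \sqrt{7}\right) = 37 \left(-2 - 10 \sqrt{7}\right) = -74 - 370 \sqrt{7}$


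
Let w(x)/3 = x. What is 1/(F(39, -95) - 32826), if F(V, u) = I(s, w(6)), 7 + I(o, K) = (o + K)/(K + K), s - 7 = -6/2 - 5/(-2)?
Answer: -72/2363927 ≈ -3.0458e-5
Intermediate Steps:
w(x) = 3*x
s = 13/2 (s = 7 + (-6/2 - 5/(-2)) = 7 + (-6*½ - 5*(-½)) = 7 + (-3 + 5/2) = 7 - ½ = 13/2 ≈ 6.5000)
I(o, K) = -7 + (K + o)/(2*K) (I(o, K) = -7 + (o + K)/(K + K) = -7 + (K + o)/((2*K)) = -7 + (K + o)*(1/(2*K)) = -7 + (K + o)/(2*K))
F(V, u) = -455/72 (F(V, u) = (13/2 - 39*6)/(2*((3*6))) = (½)*(13/2 - 13*18)/18 = (½)*(1/18)*(13/2 - 234) = (½)*(1/18)*(-455/2) = -455/72)
1/(F(39, -95) - 32826) = 1/(-455/72 - 32826) = 1/(-2363927/72) = -72/2363927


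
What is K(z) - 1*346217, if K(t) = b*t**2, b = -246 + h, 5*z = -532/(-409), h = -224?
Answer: -289604234141/836405 ≈ -3.4625e+5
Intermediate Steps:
z = 532/2045 (z = (-532/(-409))/5 = (-532*(-1/409))/5 = (1/5)*(532/409) = 532/2045 ≈ 0.26015)
b = -470 (b = -246 - 224 = -470)
K(t) = -470*t**2
K(z) - 1*346217 = -470*(532/2045)**2 - 1*346217 = -470*283024/4182025 - 346217 = -26604256/836405 - 346217 = -289604234141/836405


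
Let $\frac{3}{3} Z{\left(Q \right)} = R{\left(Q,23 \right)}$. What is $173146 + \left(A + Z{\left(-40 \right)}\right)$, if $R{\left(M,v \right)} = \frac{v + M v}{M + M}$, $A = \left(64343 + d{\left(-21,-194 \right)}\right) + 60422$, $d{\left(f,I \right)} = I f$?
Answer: $\frac{24159697}{80} \approx 3.02 \cdot 10^{5}$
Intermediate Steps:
$A = 128839$ ($A = \left(64343 - -4074\right) + 60422 = \left(64343 + 4074\right) + 60422 = 68417 + 60422 = 128839$)
$R{\left(M,v \right)} = \frac{v + M v}{2 M}$
$Z{\left(Q \right)} = \frac{23 \left(1 + Q\right)}{2 Q}$ ($Z{\left(Q \right)} = \frac{1}{2} \cdot 23 \frac{1}{Q} \left(1 + Q\right) = \frac{23 \left(1 + Q\right)}{2 Q}$)
$173146 + \left(A + Z{\left(-40 \right)}\right) = 173146 + \left(128839 + \frac{23 \left(1 - 40\right)}{2 \left(-40\right)}\right) = 173146 + \left(128839 + \frac{23}{2} \left(- \frac{1}{40}\right) \left(-39\right)\right) = 173146 + \left(128839 + \frac{897}{80}\right) = 173146 + \frac{10308017}{80} = \frac{24159697}{80}$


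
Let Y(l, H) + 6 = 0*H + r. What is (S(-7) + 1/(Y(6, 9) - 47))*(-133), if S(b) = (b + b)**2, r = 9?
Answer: -1146859/44 ≈ -26065.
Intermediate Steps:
S(b) = 4*b**2 (S(b) = (2*b)**2 = 4*b**2)
Y(l, H) = 3 (Y(l, H) = -6 + (0*H + 9) = -6 + (0 + 9) = -6 + 9 = 3)
(S(-7) + 1/(Y(6, 9) - 47))*(-133) = (4*(-7)**2 + 1/(3 - 47))*(-133) = (4*49 + 1/(-44))*(-133) = (196 - 1/44)*(-133) = (8623/44)*(-133) = -1146859/44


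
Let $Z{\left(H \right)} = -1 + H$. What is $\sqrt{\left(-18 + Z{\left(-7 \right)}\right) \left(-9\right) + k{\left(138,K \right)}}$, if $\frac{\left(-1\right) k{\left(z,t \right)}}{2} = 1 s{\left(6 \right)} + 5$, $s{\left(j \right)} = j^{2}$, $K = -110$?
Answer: $2 \sqrt{38} \approx 12.329$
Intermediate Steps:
$k{\left(z,t \right)} = -82$ ($k{\left(z,t \right)} = - 2 \left(1 \cdot 6^{2} + 5\right) = - 2 \left(1 \cdot 36 + 5\right) = - 2 \left(36 + 5\right) = \left(-2\right) 41 = -82$)
$\sqrt{\left(-18 + Z{\left(-7 \right)}\right) \left(-9\right) + k{\left(138,K \right)}} = \sqrt{\left(-18 - 8\right) \left(-9\right) - 82} = \sqrt{\left(-26\right) \left(-9\right) - 82} = \sqrt{234 - 82} = \sqrt{152} = 2 \sqrt{38}$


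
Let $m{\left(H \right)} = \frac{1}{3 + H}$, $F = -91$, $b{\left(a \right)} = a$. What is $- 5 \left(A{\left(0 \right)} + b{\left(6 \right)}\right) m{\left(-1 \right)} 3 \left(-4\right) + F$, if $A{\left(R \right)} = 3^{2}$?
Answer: $359$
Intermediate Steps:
$A{\left(R \right)} = 9$
$- 5 \left(A{\left(0 \right)} + b{\left(6 \right)}\right) m{\left(-1 \right)} 3 \left(-4\right) + F = \frac{\left(-5\right) \left(9 + 6\right)}{3 - 1} \cdot 3 \left(-4\right) - 91 = \frac{\left(-5\right) 15}{2} \left(-12\right) - 91 = \left(-75\right) \frac{1}{2} \left(-12\right) - 91 = \left(- \frac{75}{2}\right) \left(-12\right) - 91 = 450 - 91 = 359$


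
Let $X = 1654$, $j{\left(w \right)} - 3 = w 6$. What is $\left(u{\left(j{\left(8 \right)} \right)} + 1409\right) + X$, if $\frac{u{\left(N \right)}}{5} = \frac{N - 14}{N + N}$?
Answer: $\frac{312611}{102} \approx 3064.8$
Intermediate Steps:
$j{\left(w \right)} = 3 + 6 w$ ($j{\left(w \right)} = 3 + w 6 = 3 + 6 w$)
$u{\left(N \right)} = \frac{5 \left(-14 + N\right)}{2 N}$ ($u{\left(N \right)} = 5 \frac{N - 14}{N + N} = 5 \frac{-14 + N}{2 N} = \frac{5 \left(-14 + N\right)}{2 N}$)
$\left(u{\left(j{\left(8 \right)} \right)} + 1409\right) + X = \left(\left(\frac{5}{2} - \frac{35}{3 + 6 \cdot 8}\right) + 1409\right) + 1654 = \left(\left(\frac{5}{2} - \frac{35}{3 + 48}\right) + 1409\right) + 1654 = \left(\left(\frac{5}{2} - \frac{35}{51}\right) + 1409\right) + 1654 = \left(\frac{185}{102} + 1409\right) + 1654 = \frac{143903}{102} + 1654 = \frac{312611}{102}$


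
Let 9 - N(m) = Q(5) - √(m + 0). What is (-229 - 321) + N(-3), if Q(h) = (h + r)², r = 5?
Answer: -641 + I*√3 ≈ -641.0 + 1.732*I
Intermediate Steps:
Q(h) = (5 + h)² (Q(h) = (h + 5)² = (5 + h)²)
N(m) = -91 + √m (N(m) = 9 - ((5 + 5)² - √(m + 0)) = 9 - (10² - √m) = 9 - (100 - √m) = 9 + (-100 + √m) = -91 + √m)
(-229 - 321) + N(-3) = (-229 - 321) + (-91 + √(-3)) = -550 + (-91 + I*√3) = -641 + I*√3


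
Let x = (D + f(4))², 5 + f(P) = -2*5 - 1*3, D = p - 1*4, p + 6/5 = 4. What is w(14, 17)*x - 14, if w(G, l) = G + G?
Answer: 257698/25 ≈ 10308.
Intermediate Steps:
p = 14/5 (p = -6/5 + 4 = 14/5 ≈ 2.8000)
D = -6/5 (D = 14/5 - 1*4 = 14/5 - 4 = -6/5 ≈ -1.2000)
w(G, l) = 2*G
f(P) = -18 (f(P) = -5 + (-2*5 - 1*3) = -5 + (-10 - 3) = -5 - 13 = -18)
x = 9216/25 (x = (-6/5 - 18)² = (-96/5)² = 9216/25 ≈ 368.64)
w(14, 17)*x - 14 = (2*14)*(9216/25) - 14 = 28*(9216/25) - 14 = 258048/25 - 14 = 257698/25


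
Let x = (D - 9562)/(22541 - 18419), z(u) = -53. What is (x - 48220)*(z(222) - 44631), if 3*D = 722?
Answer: 13322902885528/6183 ≈ 2.1548e+9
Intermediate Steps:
D = 722/3 (D = (1/3)*722 = 722/3 ≈ 240.67)
x = -13982/6183 (x = (722/3 - 9562)/(22541 - 18419) = -27964/3/4122 = -27964/3*1/4122 = -13982/6183 ≈ -2.2614)
(x - 48220)*(z(222) - 44631) = (-13982/6183 - 48220)*(-53 - 44631) = -298158242/6183*(-44684) = 13322902885528/6183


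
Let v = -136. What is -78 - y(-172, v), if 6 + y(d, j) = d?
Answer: 100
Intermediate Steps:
y(d, j) = -6 + d
-78 - y(-172, v) = -78 - (-6 - 172) = -78 - 1*(-178) = -78 + 178 = 100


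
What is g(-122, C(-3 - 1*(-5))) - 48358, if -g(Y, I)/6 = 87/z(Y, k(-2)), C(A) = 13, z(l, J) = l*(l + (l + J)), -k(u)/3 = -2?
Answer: -702061705/14518 ≈ -48358.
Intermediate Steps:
k(u) = 6 (k(u) = -3*(-2) = 6)
z(l, J) = l*(J + 2*l) (z(l, J) = l*(l + (J + l)) = l*(J + 2*l))
g(Y, I) = -522/(Y*(6 + 2*Y))
g(-122, C(-3 - 1*(-5))) - 48358 = -261/(-122*(3 - 122)) - 48358 = -261*(-1/122)/(-119) - 48358 = -261*(-1/122)*(-1/119) - 48358 = -261/14518 - 48358 = -702061705/14518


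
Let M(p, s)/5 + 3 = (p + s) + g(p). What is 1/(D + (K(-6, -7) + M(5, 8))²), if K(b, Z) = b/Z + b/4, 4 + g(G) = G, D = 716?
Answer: 196/719457 ≈ 0.00027243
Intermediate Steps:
g(G) = -4 + G
K(b, Z) = b/4 + b/Z (K(b, Z) = b/Z + b*(¼) = b/Z + b/4 = b/4 + b/Z)
M(p, s) = -35 + 5*s + 10*p (M(p, s) = -15 + 5*((p + s) + (-4 + p)) = -15 + 5*(-4 + s + 2*p) = -15 + (-20 + 5*s + 10*p) = -35 + 5*s + 10*p)
1/(D + (K(-6, -7) + M(5, 8))²) = 1/(716 + (((¼)*(-6) - 6/(-7)) + (-35 + 5*8 + 10*5))²) = 1/(716 + ((-3/2 - 6*(-⅐)) + (-35 + 40 + 50))²) = 1/(716 + ((-3/2 + 6/7) + 55)²) = 1/(716 + (-9/14 + 55)²) = 1/(716 + (761/14)²) = 1/(716 + 579121/196) = 1/(719457/196) = 196/719457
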